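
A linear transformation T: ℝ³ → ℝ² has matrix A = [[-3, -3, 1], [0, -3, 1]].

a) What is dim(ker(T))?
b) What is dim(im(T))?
dim(ker) = 1, dim(im) = 2

The two rows are not scalar multiples of one another (no single k satisfies row 2 = k × row 1), so they are linearly independent.
Thus rank(A) = 2.
dim(im(T)) = rank(A) = 2.
By the rank-nullity theorem applied to T: ℝ³ → ℝ², rank(A) + nullity(A) = 3 (the domain dimension), so dim(ker(T)) = 3 - 2 = 1.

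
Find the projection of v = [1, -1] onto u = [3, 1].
[3/5, 1/5]

The projection of v onto u is proj_u(v) = ((v·u) / (u·u)) · u.
v·u = (1)*(3) + (-1)*(1) = 2.
u·u = (3)*(3) + (1)*(1) = 10.
coefficient = 2 / 10 = 1/5.
proj_u(v) = 1/5 · [3, 1] = [3/5, 1/5].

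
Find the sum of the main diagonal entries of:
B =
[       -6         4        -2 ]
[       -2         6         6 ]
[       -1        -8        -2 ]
tr(B) = -6 + 6 - 2 = -2

The trace of a square matrix is the sum of its diagonal entries.
Diagonal entries of B: B[0][0] = -6, B[1][1] = 6, B[2][2] = -2.
tr(B) = -6 + 6 - 2 = -2.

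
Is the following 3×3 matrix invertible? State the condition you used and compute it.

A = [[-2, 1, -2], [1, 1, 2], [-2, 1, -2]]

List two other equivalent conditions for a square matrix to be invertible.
No, not invertible; det(A) = 0 (two rows are equal, so the rows are linearly dependent). Equivalent conditions (failing for this A): rank(A) < 3; Ax = 0 has non-trivial solutions; 0 is an eigenvalue; the columns are linearly dependent.

To check invertibility, compute det(A).
In this matrix, row 0 and the last row are identical, so one row is a scalar multiple of another and the rows are linearly dependent.
A matrix with linearly dependent rows has det = 0 and is not invertible.
Equivalent failed conditions:
- rank(A) < 3.
- Ax = 0 has non-trivial solutions.
- 0 is an eigenvalue.
- The columns are linearly dependent.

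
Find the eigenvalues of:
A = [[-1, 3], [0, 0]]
λ = -1, 0

Solve det(A - λI) = 0. For a 2×2 matrix this is λ² - (trace)λ + det = 0.
trace(A) = -1 + 0 = -1.
det(A) = (-1)*(0) - (3)*(0) = 0 - 0 = 0.
Characteristic equation: λ² - (-1)λ + (0) = 0.
Discriminant: (-1)² - 4*(0) = 1 - 0 = 1.
Roots: λ = (-1 ± √1) / 2 = -1, 0.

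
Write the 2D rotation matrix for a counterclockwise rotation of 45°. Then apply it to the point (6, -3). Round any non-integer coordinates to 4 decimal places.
R = [[√2/2, -√2/2], [√2/2, √2/2]]; R·(6, -3) = (6.3640, 2.1213)

Rotation matrix formula: R(θ) = [[cos θ, -sin θ], [sin θ, cos θ]]
For θ = 45°:
cos(45°) = √2/2
sin(45°) = √2/2
R = [[√2/2, -√2/2], [√2/2, √2/2]]
Apply to (6, -3): [√2/2·6 + (-√2/2)·-3, √2/2·6 + √2/2·-3] = (6.3640, 2.1213)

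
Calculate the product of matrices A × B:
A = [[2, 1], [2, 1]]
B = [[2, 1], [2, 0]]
[[6, 2], [6, 2]]

Matrix multiplication:
C[0][0] = 2×2 + 1×2 = 6
C[0][1] = 2×1 + 1×0 = 2
C[1][0] = 2×2 + 1×2 = 6
C[1][1] = 2×1 + 1×0 = 2
Result: [[6, 2], [6, 2]]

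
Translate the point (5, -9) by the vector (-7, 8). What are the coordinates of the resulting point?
(-2, -1)

Translation by (-7, 8):
x' = 5 + -7 = -2
y' = -9 + 8 = -1
Homogeneous matrix: [[1, 0, -7], [0, 1, 8], [0, 0, 1]]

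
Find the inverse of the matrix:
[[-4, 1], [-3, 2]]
[[-2/5, 1/5], [-3/5, 4/5]]

For [[a,b],[c,d]], inverse = (1/det)·[[d,-b],[-c,a]]
det = -4·2 - 1·-3 = -5
Inverse = (1/-5)·[[2, -1], [3, -4]]
        = [[-2/5, 1/5], [-3/5, 4/5]]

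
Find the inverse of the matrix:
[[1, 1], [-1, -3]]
[[3/2, 1/2], [-1/2, -1/2]]

For [[a,b],[c,d]], inverse = (1/det)·[[d,-b],[-c,a]]
det = 1·-3 - 1·-1 = -2
Inverse = (1/-2)·[[-3, -1], [1, 1]]
        = [[3/2, 1/2], [-1/2, -1/2]]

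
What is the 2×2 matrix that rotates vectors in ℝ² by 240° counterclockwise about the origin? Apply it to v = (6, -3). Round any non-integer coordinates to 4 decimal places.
R = [[-1/2, √3/2], [-√3/2, -1/2]]; R·v = (-5.5981, -3.6962)

A counterclockwise rotation by angle θ in ℝ² has matrix R(θ) = [[cos θ, -sin θ], [sin θ, cos θ]].
For θ = 240°: cos θ = -1/2, sin θ = -√3/2.
R(240°) = [[-1/2, √3/2], [-√3/2, -1/2]].
R·v = [-1/2·6 + (√3/2)·-3, -√3/2·6 + -1/2·-3] = (-5.5981, -3.6962).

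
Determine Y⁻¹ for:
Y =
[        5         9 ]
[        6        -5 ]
det(Y) = -79
Y⁻¹ =
[     5/79      9/79 ]
[     6/79     -5/79 ]

For a 2×2 matrix Y = [[a, b], [c, d]] with det(Y) ≠ 0, Y⁻¹ = (1/det(Y)) * [[d, -b], [-c, a]].
det(Y) = (5)*(-5) - (9)*(6) = -25 - 54 = -79.
Y⁻¹ = (1/-79) * [[-5, -9], [-6, 5]].
Dividing each entry by -79 and reducing:
Y⁻¹ =
[     5/79      9/79 ]
[     6/79     -5/79 ]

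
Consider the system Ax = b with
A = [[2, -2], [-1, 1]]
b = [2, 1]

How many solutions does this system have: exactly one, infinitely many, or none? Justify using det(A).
No solution

det(A) = (2)*(1) - (-2)*(-1) = 0, so A is singular.
The column space of A is span(column 1) = span([2, -1]).
b = [2, 1] is not a scalar multiple of column 1, so b ∉ column space and the system is inconsistent — no solution.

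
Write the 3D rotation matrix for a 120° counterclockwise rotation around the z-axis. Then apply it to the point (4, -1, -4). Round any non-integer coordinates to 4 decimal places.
R = [[-1/2, -√3/2, 0], [√3/2, -1/2, 0], [0, 0, 1]]; R·(4, -1, -4) = (-1.1340, 3.9641, -4.0000)

Rotation matrix for 120° around z-axis:
cos(120°) = -1/2, sin(120°) = √3/2
R = [[-1/2, -√3/2, 0], [√3/2, -1/2, 0], [0, 0, 1]]
Apply to (4, -1, -4): R·[4, -1, -4]ᵀ = (-1.1340, 3.9641, -4.0000)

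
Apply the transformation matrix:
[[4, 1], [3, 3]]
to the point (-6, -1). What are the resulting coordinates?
(-25, -21)

Matrix multiplication:
[[4, 1], [3, 3]] × [-6, -1]ᵀ
= [4×-6 + 1×-1, 3×-6 + 3×-1]ᵀ
= [-25.0000, -21.0000]ᵀ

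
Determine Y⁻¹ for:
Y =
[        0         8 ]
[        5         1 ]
det(Y) = -40
Y⁻¹ =
[    -1/40       1/5 ]
[      1/8         0 ]

For a 2×2 matrix Y = [[a, b], [c, d]] with det(Y) ≠ 0, Y⁻¹ = (1/det(Y)) * [[d, -b], [-c, a]].
det(Y) = (0)*(1) - (8)*(5) = 0 - 40 = -40.
Y⁻¹ = (1/-40) * [[1, -8], [-5, 0]].
Dividing each entry by -40 and reducing:
Y⁻¹ =
[    -1/40       1/5 ]
[      1/8         0 ]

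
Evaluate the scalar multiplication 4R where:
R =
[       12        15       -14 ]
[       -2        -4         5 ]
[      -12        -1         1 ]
4R =
[       48        60       -56 ]
[       -8       -16        20 ]
[      -48        -4         4 ]

Scalar multiplication is elementwise: (4R)[i][j] = 4 * R[i][j].
  (4R)[0][0] = 4 * (12) = 48
  (4R)[0][1] = 4 * (15) = 60
  (4R)[0][2] = 4 * (-14) = -56
  (4R)[1][0] = 4 * (-2) = -8
  (4R)[1][1] = 4 * (-4) = -16
  (4R)[1][2] = 4 * (5) = 20
  (4R)[2][0] = 4 * (-12) = -48
  (4R)[2][1] = 4 * (-1) = -4
  (4R)[2][2] = 4 * (1) = 4
4R =
[       48        60       -56 ]
[       -8       -16        20 ]
[      -48        -4         4 ]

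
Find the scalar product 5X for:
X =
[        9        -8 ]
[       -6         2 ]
5X =
[       45       -40 ]
[      -30        10 ]

Scalar multiplication is elementwise: (5X)[i][j] = 5 * X[i][j].
  (5X)[0][0] = 5 * (9) = 45
  (5X)[0][1] = 5 * (-8) = -40
  (5X)[1][0] = 5 * (-6) = -30
  (5X)[1][1] = 5 * (2) = 10
5X =
[       45       -40 ]
[      -30        10 ]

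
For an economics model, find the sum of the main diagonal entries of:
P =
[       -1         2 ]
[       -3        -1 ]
tr(P) = -1 - 1 = -2

The trace of a square matrix is the sum of its diagonal entries.
Diagonal entries of P: P[0][0] = -1, P[1][1] = -1.
tr(P) = -1 - 1 = -2.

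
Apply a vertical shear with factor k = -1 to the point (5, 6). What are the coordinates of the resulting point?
(5, 1)

Shear matrix for vertical shear with factor k = -1:
[[1, 0], [-1, 1]]
Result: (5, 6) → (5, 1)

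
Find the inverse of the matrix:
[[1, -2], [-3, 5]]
[[-5, -2], [-3, -1]]

For [[a,b],[c,d]], inverse = (1/det)·[[d,-b],[-c,a]]
det = 1·5 - -2·-3 = -1
Inverse = (1/-1)·[[5, 2], [3, 1]]
        = [[-5, -2], [-3, -1]]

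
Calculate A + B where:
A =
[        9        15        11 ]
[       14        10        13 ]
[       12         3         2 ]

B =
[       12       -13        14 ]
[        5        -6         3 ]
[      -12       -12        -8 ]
A + B =
[       21         2        25 ]
[       19         4        16 ]
[        0        -9        -6 ]

Matrix addition is elementwise: (A+B)[i][j] = A[i][j] + B[i][j].
  (A+B)[0][0] = (9) + (12) = 21
  (A+B)[0][1] = (15) + (-13) = 2
  (A+B)[0][2] = (11) + (14) = 25
  (A+B)[1][0] = (14) + (5) = 19
  (A+B)[1][1] = (10) + (-6) = 4
  (A+B)[1][2] = (13) + (3) = 16
  (A+B)[2][0] = (12) + (-12) = 0
  (A+B)[2][1] = (3) + (-12) = -9
  (A+B)[2][2] = (2) + (-8) = -6
A + B =
[       21         2        25 ]
[       19         4        16 ]
[        0        -9        -6 ]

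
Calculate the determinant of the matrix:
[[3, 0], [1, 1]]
3

For a 2×2 matrix [[a, b], [c, d]], det = ad - bc
det = (3)(1) - (0)(1) = 3 - 0 = 3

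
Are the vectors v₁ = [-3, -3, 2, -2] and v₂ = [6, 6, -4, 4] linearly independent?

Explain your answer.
No, linearly dependent (v₂ = -2·v₁)

Check whether there is a scalar k with v₂ = k·v₁.
Comparing components, k = -2 satisfies -2·[-3, -3, 2, -2] = [6, 6, -4, 4].
Since v₂ is a scalar multiple of v₁, the two vectors are linearly dependent.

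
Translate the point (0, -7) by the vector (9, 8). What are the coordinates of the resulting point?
(9, 1)

Translation by (9, 8):
x' = 0 + 9 = 9
y' = -7 + 8 = 1
Homogeneous matrix: [[1, 0, 9], [0, 1, 8], [0, 0, 1]]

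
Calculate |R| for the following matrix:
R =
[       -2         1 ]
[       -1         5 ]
det(R) = -9

For a 2×2 matrix [[a, b], [c, d]], det = a*d - b*c.
det(R) = (-2)*(5) - (1)*(-1) = -10 + 1 = -9.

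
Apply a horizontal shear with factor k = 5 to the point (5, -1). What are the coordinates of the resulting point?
(0, -1)

Shear matrix for horizontal shear with factor k = 5:
[[1, 5], [0, 1]]
Result: (5, -1) → (0, -1)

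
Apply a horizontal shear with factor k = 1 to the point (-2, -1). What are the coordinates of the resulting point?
(-3, -1)

Shear matrix for horizontal shear with factor k = 1:
[[1, 1], [0, 1]]
Result: (-2, -1) → (-3, -1)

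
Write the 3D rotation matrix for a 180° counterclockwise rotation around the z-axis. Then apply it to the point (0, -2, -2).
R = [[-1, 0, 0], [0, -1, 0], [0, 0, 1]]; R·(0, -2, -2) = (0, 2, -2)

Rotation matrix for 180° around z-axis:
cos(180°) = -1, sin(180°) = 0
R = [[-1, 0, 0], [0, -1, 0], [0, 0, 1]]
Apply to (0, -2, -2): R·[0, -2, -2]ᵀ = (0, 2, -2)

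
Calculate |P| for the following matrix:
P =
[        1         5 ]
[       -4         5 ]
det(P) = 25

For a 2×2 matrix [[a, b], [c, d]], det = a*d - b*c.
det(P) = (1)*(5) - (5)*(-4) = 5 + 20 = 25.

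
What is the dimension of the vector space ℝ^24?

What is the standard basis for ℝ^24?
Dimension = 24; standard basis = {e_1, e_2, e_3, …, e_24}

ℝ^24 is the space of 24-tuples of real numbers; its dimension is 24.
The standard basis consists of 24 vectors: e_1, e_2, e_3, …, e_24, where e_i is the vector with 1 in position i and 0 elsewhere.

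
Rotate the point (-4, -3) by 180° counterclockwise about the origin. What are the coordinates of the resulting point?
(4, 3)

Rotation matrix R(θ) = [[cos θ, -sin θ], [sin θ, cos θ]]; for θ = 180°:
R = [[-1, 0], [0, -1]]
Result: R × [-4, -3]ᵀ = [-1·-4 + (0)·-3, 0·-4 + (-1)·-3]ᵀ = (4, 3)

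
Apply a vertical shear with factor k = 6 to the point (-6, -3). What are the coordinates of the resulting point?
(-6, -39)

Shear matrix for vertical shear with factor k = 6:
[[1, 0], [6, 1]]
Result: (-6, -3) → (-6, -39)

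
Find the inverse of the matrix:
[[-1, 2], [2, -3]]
[[3, 2], [2, 1]]

For [[a,b],[c,d]], inverse = (1/det)·[[d,-b],[-c,a]]
det = -1·-3 - 2·2 = -1
Inverse = (1/-1)·[[-3, -2], [-2, -1]]
        = [[3, 2], [2, 1]]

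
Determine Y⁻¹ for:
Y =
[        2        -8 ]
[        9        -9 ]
det(Y) = 54
Y⁻¹ =
[     -1/6      4/27 ]
[     -1/6      1/27 ]

For a 2×2 matrix Y = [[a, b], [c, d]] with det(Y) ≠ 0, Y⁻¹ = (1/det(Y)) * [[d, -b], [-c, a]].
det(Y) = (2)*(-9) - (-8)*(9) = -18 + 72 = 54.
Y⁻¹ = (1/54) * [[-9, 8], [-9, 2]].
Dividing each entry by 54 and reducing:
Y⁻¹ =
[     -1/6      4/27 ]
[     -1/6      1/27 ]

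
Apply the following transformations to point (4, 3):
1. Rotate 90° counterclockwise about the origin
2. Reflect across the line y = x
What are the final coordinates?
(4, -3)

Step 1: Rotate 90° → (-3, 4)
Step 2: Reflect across the line y = x → (4, -3)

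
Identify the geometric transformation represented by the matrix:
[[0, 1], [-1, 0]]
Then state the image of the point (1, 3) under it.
rotation by 90° clockwise (i.e., 270° counterclockwise); image of (1, 3) is (3, -1)

This matches the form [[cos θ, -sin θ], [sin θ, cos θ]] of a rotation matrix; reading off cos θ and sin θ gives the angle.
The matrix [[0, 1], [-1, 0]] represents: rotation by 90° clockwise (i.e., 270° counterclockwise).
Applying it to (1, 3): [0·1 + 1·3, -1·1 + 0·3] = (3, -1).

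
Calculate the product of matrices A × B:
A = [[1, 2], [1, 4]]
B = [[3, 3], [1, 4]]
[[5, 11], [7, 19]]

Matrix multiplication:
C[0][0] = 1×3 + 2×1 = 5
C[0][1] = 1×3 + 2×4 = 11
C[1][0] = 1×3 + 4×1 = 7
C[1][1] = 1×3 + 4×4 = 19
Result: [[5, 11], [7, 19]]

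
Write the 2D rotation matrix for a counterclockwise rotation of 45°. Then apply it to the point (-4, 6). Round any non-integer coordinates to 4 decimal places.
R = [[√2/2, -√2/2], [√2/2, √2/2]]; R·(-4, 6) = (-7.0711, 1.4142)

Rotation matrix formula: R(θ) = [[cos θ, -sin θ], [sin θ, cos θ]]
For θ = 45°:
cos(45°) = √2/2
sin(45°) = √2/2
R = [[√2/2, -√2/2], [√2/2, √2/2]]
Apply to (-4, 6): [√2/2·-4 + (-√2/2)·6, √2/2·-4 + √2/2·6] = (-7.0711, 1.4142)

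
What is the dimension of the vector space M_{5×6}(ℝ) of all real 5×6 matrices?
Dimension = 30

A real 5×6 matrix is determined by its 5·6 = 30 independent entries.
A standard basis is {E_ij : 1 ≤ i ≤ 5, 1 ≤ j ≤ 6}, where E_ij has a 1 in position (i, j) and 0 elsewhere — there are 30 such matrices, and they are linearly independent and span M_{5×6}(ℝ).
Therefore dim(M_{5×6}(ℝ)) = 30.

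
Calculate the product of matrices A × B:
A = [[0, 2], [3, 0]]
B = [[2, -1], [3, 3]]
[[6, 6], [6, -3]]

Matrix multiplication:
C[0][0] = 0×2 + 2×3 = 6
C[0][1] = 0×-1 + 2×3 = 6
C[1][0] = 3×2 + 0×3 = 6
C[1][1] = 3×-1 + 0×3 = -3
Result: [[6, 6], [6, -3]]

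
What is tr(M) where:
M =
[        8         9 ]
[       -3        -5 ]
tr(M) = 8 - 5 = 3

The trace of a square matrix is the sum of its diagonal entries.
Diagonal entries of M: M[0][0] = 8, M[1][1] = -5.
tr(M) = 8 - 5 = 3.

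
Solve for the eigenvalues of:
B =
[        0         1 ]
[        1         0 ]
λ = -1, 1

Solve det(B - λI) = 0. For a 2×2 matrix the characteristic equation is λ² - (trace)λ + det = 0.
trace(B) = a + d = 0 + 0 = 0.
det(B) = a*d - b*c = (0)*(0) - (1)*(1) = 0 - 1 = -1.
Characteristic equation: λ² - (0)λ + (-1) = 0.
Discriminant = (0)² - 4*(-1) = 0 + 4 = 4.
λ = (0 ± √4) / 2 = (0 ± 2) / 2 = -1, 1.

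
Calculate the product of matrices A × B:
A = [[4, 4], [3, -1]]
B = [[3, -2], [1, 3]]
[[16, 4], [8, -9]]

Matrix multiplication:
C[0][0] = 4×3 + 4×1 = 16
C[0][1] = 4×-2 + 4×3 = 4
C[1][0] = 3×3 + -1×1 = 8
C[1][1] = 3×-2 + -1×3 = -9
Result: [[16, 4], [8, -9]]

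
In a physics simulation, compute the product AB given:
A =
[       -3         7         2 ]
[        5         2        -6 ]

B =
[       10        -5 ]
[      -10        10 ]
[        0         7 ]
AB =
[     -100        99 ]
[       30       -47 ]

Matrix multiplication: (AB)[i][j] = sum over k of A[i][k] * B[k][j].
  (AB)[0][0] = (-3)*(10) + (7)*(-10) + (2)*(0) = -100
  (AB)[0][1] = (-3)*(-5) + (7)*(10) + (2)*(7) = 99
  (AB)[1][0] = (5)*(10) + (2)*(-10) + (-6)*(0) = 30
  (AB)[1][1] = (5)*(-5) + (2)*(10) + (-6)*(7) = -47
AB =
[     -100        99 ]
[       30       -47 ]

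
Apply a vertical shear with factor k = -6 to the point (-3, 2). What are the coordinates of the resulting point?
(-3, 20)

Shear matrix for vertical shear with factor k = -6:
[[1, 0], [-6, 1]]
Result: (-3, 2) → (-3, 20)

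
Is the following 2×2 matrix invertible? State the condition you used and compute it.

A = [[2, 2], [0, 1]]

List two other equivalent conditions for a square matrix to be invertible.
Yes, invertible; det(A) = 2 ≠ 0. Equivalent conditions: rank(A) = 2; Ax = 0 has only the trivial solution; 0 is not an eigenvalue; the columns of A are linearly independent.

To check invertibility, compute det(A).
The given matrix is triangular, so det(A) equals the product of its diagonal entries = 2 ≠ 0.
Since det(A) ≠ 0, A is invertible.
Equivalent conditions for a square matrix A to be invertible:
- rank(A) = 2 (full rank).
- The homogeneous system Ax = 0 has only the trivial solution x = 0.
- 0 is not an eigenvalue of A.
- The columns (equivalently rows) of A are linearly independent.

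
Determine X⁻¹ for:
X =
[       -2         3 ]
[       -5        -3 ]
det(X) = 21
X⁻¹ =
[     -1/7      -1/7 ]
[     5/21     -2/21 ]

For a 2×2 matrix X = [[a, b], [c, d]] with det(X) ≠ 0, X⁻¹ = (1/det(X)) * [[d, -b], [-c, a]].
det(X) = (-2)*(-3) - (3)*(-5) = 6 + 15 = 21.
X⁻¹ = (1/21) * [[-3, -3], [5, -2]].
Dividing each entry by 21 and reducing:
X⁻¹ =
[     -1/7      -1/7 ]
[     5/21     -2/21 ]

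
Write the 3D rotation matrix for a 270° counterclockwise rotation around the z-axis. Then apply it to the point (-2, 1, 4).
R = [[0, 1, 0], [-1, 0, 0], [0, 0, 1]]; R·(-2, 1, 4) = (1, 2, 4)

Rotation matrix for 270° around z-axis:
cos(270°) = 0, sin(270°) = -1
R = [[0, 1, 0], [-1, 0, 0], [0, 0, 1]]
Apply to (-2, 1, 4): R·[-2, 1, 4]ᵀ = (1, 2, 4)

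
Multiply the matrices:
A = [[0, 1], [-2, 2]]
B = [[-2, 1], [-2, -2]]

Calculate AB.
[[-2, -2], [0, -6]]

Each entry (i,j) of AB = sum over k of A[i][k]*B[k][j].
(AB)[0][0] = (0)*(-2) + (1)*(-2) = -2
(AB)[0][1] = (0)*(1) + (1)*(-2) = -2
(AB)[1][0] = (-2)*(-2) + (2)*(-2) = 0
(AB)[1][1] = (-2)*(1) + (2)*(-2) = -6
AB = [[-2, -2], [0, -6]]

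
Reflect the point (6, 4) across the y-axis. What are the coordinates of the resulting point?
(-6, 4)

Reflection across y-axis: (6, 4) → (-6, 4)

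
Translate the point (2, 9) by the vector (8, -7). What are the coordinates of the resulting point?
(10, 2)

Translation by (8, -7):
x' = 2 + 8 = 10
y' = 9 + -7 = 2
Homogeneous matrix: [[1, 0, 8], [0, 1, -7], [0, 0, 1]]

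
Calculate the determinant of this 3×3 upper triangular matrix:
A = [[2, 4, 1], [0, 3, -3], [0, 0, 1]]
6

The determinant of a triangular matrix is the product of its diagonal entries (the off-diagonal entries above the diagonal do not affect it).
det(A) = (2) * (3) * (1) = 6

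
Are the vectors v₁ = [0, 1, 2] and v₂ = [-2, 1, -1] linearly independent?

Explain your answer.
Yes, linearly independent

Two vectors are linearly dependent iff one is a scalar multiple of the other.
No single scalar k satisfies v₂ = k·v₁ (the ratios of corresponding entries disagree), so v₁ and v₂ are linearly independent.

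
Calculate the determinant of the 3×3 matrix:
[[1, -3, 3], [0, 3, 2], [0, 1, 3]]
7

Expansion along first row:
det = 1·det([[3,2],[1,3]]) - -3·det([[0,2],[0,3]]) + 3·det([[0,3],[0,1]])
    = 1·(3·3 - 2·1) - -3·(0·3 - 2·0) + 3·(0·1 - 3·0)
    = 1·7 - -3·0 + 3·0
    = 7 + 0 + 0 = 7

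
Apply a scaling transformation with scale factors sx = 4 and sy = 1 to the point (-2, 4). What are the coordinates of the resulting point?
(-8, 4)

Scaling matrix:
[[4, 0], [0, 1]]
Result: (-2 × 4, 4 × 1) = (-8, 4)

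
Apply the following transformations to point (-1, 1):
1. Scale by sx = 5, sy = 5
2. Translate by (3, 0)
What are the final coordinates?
(-2, 5)

Step 1: Scale (-1, 1) by (sx, sy) = (5, 5) → (-5, 5)
Step 2: Translate by (3, 0) → (-2, 5)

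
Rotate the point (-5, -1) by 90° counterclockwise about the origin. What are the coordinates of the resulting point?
(1, -5)

Rotation matrix R(θ) = [[cos θ, -sin θ], [sin θ, cos θ]]; for θ = 90°:
R = [[0, -1], [1, 0]]
Result: R × [-5, -1]ᵀ = [0·-5 + (-1)·-1, 1·-5 + (0)·-1]ᵀ = (1, -5)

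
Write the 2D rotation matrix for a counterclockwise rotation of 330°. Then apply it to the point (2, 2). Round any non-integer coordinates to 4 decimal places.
R = [[√3/2, 1/2], [-1/2, √3/2]]; R·(2, 2) = (2.7321, 0.7321)

Rotation matrix formula: R(θ) = [[cos θ, -sin θ], [sin θ, cos θ]]
For θ = 330°:
cos(330°) = √3/2
sin(330°) = -1/2
R = [[√3/2, 1/2], [-1/2, √3/2]]
Apply to (2, 2): [√3/2·2 + (1/2)·2, -1/2·2 + √3/2·2] = (2.7321, 0.7321)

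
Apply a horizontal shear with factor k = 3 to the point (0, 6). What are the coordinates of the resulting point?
(18, 6)

Shear matrix for horizontal shear with factor k = 3:
[[1, 3], [0, 1]]
Result: (0, 6) → (18, 6)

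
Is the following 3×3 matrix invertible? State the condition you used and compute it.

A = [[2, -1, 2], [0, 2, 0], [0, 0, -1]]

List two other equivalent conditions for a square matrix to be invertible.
Yes, invertible; det(A) = -4 ≠ 0. Equivalent conditions: rank(A) = 3; Ax = 0 has only the trivial solution; 0 is not an eigenvalue; the columns of A are linearly independent.

To check invertibility, compute det(A).
The given matrix is triangular, so det(A) equals the product of its diagonal entries = -4 ≠ 0.
Since det(A) ≠ 0, A is invertible.
Equivalent conditions for a square matrix A to be invertible:
- rank(A) = 3 (full rank).
- The homogeneous system Ax = 0 has only the trivial solution x = 0.
- 0 is not an eigenvalue of A.
- The columns (equivalently rows) of A are linearly independent.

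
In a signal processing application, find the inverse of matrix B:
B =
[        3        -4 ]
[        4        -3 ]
det(B) = 7
B⁻¹ =
[     -3/7       4/7 ]
[     -4/7       3/7 ]

For a 2×2 matrix B = [[a, b], [c, d]] with det(B) ≠ 0, B⁻¹ = (1/det(B)) * [[d, -b], [-c, a]].
det(B) = (3)*(-3) - (-4)*(4) = -9 + 16 = 7.
B⁻¹ = (1/7) * [[-3, 4], [-4, 3]].
Dividing each entry by 7 and reducing:
B⁻¹ =
[     -3/7       4/7 ]
[     -4/7       3/7 ]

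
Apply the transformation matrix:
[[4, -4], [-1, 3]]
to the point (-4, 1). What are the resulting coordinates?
(-20, 7)

Matrix multiplication:
[[4, -4], [-1, 3]] × [-4, 1]ᵀ
= [4×-4 + -4×1, -1×-4 + 3×1]ᵀ
= [-20.0000, 7.0000]ᵀ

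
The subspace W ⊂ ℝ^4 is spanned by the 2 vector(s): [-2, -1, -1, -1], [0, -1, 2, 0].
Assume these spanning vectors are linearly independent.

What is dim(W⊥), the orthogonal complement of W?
dim(W⊥) = 2

For any subspace W of ℝ^n, dim(W) + dim(W⊥) = n (the whole-space dimension).
Here the given 2 vectors are linearly independent, so dim(W) = 2.
Thus dim(W⊥) = n - dim(W) = 4 - 2 = 2.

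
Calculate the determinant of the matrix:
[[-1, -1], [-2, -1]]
-1

For a 2×2 matrix [[a, b], [c, d]], det = ad - bc
det = (-1)(-1) - (-1)(-2) = 1 - 2 = -1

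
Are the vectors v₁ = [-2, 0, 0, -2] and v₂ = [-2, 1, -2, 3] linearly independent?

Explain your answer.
Yes, linearly independent

Two vectors are linearly dependent iff one is a scalar multiple of the other.
No single scalar k satisfies v₂ = k·v₁ (the ratios of corresponding entries disagree), so v₁ and v₂ are linearly independent.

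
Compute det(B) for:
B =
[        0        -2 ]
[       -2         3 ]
det(B) = -4

For a 2×2 matrix [[a, b], [c, d]], det = a*d - b*c.
det(B) = (0)*(3) - (-2)*(-2) = 0 - 4 = -4.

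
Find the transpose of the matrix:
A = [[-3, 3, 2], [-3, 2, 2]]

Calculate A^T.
[[-3, -3], [3, 2], [2, 2]]

The transpose sends entry (i,j) to (j,i); rows become columns.
Row 0 of A: [-3, 3, 2] -> column 0 of A^T.
Row 1 of A: [-3, 2, 2] -> column 1 of A^T.
A^T = [[-3, -3], [3, 2], [2, 2]]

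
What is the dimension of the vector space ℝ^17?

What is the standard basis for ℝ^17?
Dimension = 17; standard basis = {e_1, e_2, e_3, …, e_17}

ℝ^17 is the space of 17-tuples of real numbers; its dimension is 17.
The standard basis consists of 17 vectors: e_1, e_2, e_3, …, e_17, where e_i is the vector with 1 in position i and 0 elsewhere.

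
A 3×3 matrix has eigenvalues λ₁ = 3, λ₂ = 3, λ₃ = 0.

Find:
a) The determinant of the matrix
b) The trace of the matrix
det = 0, trace = 6

Two standard eigenvalue identities:
- det(A) equals the product of the eigenvalues (counted with multiplicity).
- trace(A) equals the sum of the eigenvalues.
det(A) = (3)*(3)*(0) = 0.
trace(A) = 3 + 3 + 0 = 6.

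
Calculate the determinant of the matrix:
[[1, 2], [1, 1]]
-1

For a 2×2 matrix [[a, b], [c, d]], det = ad - bc
det = (1)(1) - (2)(1) = 1 - 2 = -1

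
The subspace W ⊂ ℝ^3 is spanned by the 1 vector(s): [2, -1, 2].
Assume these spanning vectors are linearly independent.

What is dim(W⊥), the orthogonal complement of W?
dim(W⊥) = 2

For any subspace W of ℝ^n, dim(W) + dim(W⊥) = n (the whole-space dimension).
Here the given 1 vectors are linearly independent, so dim(W) = 1.
Thus dim(W⊥) = n - dim(W) = 3 - 1 = 2.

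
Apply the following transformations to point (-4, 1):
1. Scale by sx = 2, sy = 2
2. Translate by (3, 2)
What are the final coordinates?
(-5, 4)

Step 1: Scale (-4, 1) by (sx, sy) = (2, 2) → (-8, 2)
Step 2: Translate by (3, 2) → (-5, 4)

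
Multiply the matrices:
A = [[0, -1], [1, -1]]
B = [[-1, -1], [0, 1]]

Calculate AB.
[[0, -1], [-1, -2]]

Each entry (i,j) of AB = sum over k of A[i][k]*B[k][j].
(AB)[0][0] = (0)*(-1) + (-1)*(0) = 0
(AB)[0][1] = (0)*(-1) + (-1)*(1) = -1
(AB)[1][0] = (1)*(-1) + (-1)*(0) = -1
(AB)[1][1] = (1)*(-1) + (-1)*(1) = -2
AB = [[0, -1], [-1, -2]]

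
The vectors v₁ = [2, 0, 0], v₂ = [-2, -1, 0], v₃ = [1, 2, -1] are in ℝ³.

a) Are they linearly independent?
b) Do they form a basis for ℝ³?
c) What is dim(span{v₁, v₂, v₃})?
Yes independent, yes basis, dim = 3

Stack v₁, v₂, v₃ as rows of a 3×3 matrix.
[[2, 0, 0]; [-2, -1, 0]; [1, 2, -1]] is already lower triangular with nonzero diagonal entries (2, -1, -1), so its determinant is the product of the diagonal entries, det = (2)·(-1)·(-1) = 2 ≠ 0, and the rows are linearly independent.
Three linearly independent vectors in ℝ³ form a basis for ℝ³, so dim(span{v₁,v₂,v₃}) = 3.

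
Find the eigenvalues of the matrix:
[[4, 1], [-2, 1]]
λ = 2 and λ = 3

Characteristic equation: det(A - λI) = 0
λ² - (trace)λ + (det) = 0
λ² - (5)λ + (6) = 0
λ² - 5λ + 6 = 0
Solving: λ = 2, 3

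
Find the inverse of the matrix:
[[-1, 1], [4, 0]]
[[0, 1/4], [1, 1/4]]

For [[a,b],[c,d]], inverse = (1/det)·[[d,-b],[-c,a]]
det = -1·0 - 1·4 = -4
Inverse = (1/-4)·[[0, -1], [-4, -1]]
        = [[0, 1/4], [1, 1/4]]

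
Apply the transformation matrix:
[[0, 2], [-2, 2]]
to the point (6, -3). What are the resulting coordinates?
(-6, -18)

Matrix multiplication:
[[0, 2], [-2, 2]] × [6, -3]ᵀ
= [0×6 + 2×-3, -2×6 + 2×-3]ᵀ
= [-6.0000, -18.0000]ᵀ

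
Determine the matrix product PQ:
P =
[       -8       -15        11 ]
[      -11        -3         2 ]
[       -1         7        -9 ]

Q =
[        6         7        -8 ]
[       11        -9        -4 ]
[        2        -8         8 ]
PQ =
[     -191        -9       212 ]
[      -95       -66       116 ]
[       53         2       -92 ]

Matrix multiplication: (PQ)[i][j] = sum over k of P[i][k] * Q[k][j].
  (PQ)[0][0] = (-8)*(6) + (-15)*(11) + (11)*(2) = -191
  (PQ)[0][1] = (-8)*(7) + (-15)*(-9) + (11)*(-8) = -9
  (PQ)[0][2] = (-8)*(-8) + (-15)*(-4) + (11)*(8) = 212
  (PQ)[1][0] = (-11)*(6) + (-3)*(11) + (2)*(2) = -95
  (PQ)[1][1] = (-11)*(7) + (-3)*(-9) + (2)*(-8) = -66
  (PQ)[1][2] = (-11)*(-8) + (-3)*(-4) + (2)*(8) = 116
  (PQ)[2][0] = (-1)*(6) + (7)*(11) + (-9)*(2) = 53
  (PQ)[2][1] = (-1)*(7) + (7)*(-9) + (-9)*(-8) = 2
  (PQ)[2][2] = (-1)*(-8) + (7)*(-4) + (-9)*(8) = -92
PQ =
[     -191        -9       212 ]
[      -95       -66       116 ]
[       53         2       -92 ]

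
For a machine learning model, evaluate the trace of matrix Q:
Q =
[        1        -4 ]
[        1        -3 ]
tr(Q) = 1 - 3 = -2

The trace of a square matrix is the sum of its diagonal entries.
Diagonal entries of Q: Q[0][0] = 1, Q[1][1] = -3.
tr(Q) = 1 - 3 = -2.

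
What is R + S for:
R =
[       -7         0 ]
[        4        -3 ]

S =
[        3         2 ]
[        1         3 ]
R + S =
[       -4         2 ]
[        5         0 ]

Matrix addition is elementwise: (R+S)[i][j] = R[i][j] + S[i][j].
  (R+S)[0][0] = (-7) + (3) = -4
  (R+S)[0][1] = (0) + (2) = 2
  (R+S)[1][0] = (4) + (1) = 5
  (R+S)[1][1] = (-3) + (3) = 0
R + S =
[       -4         2 ]
[        5         0 ]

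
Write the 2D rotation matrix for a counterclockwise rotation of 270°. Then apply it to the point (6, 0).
R = [[0, 1], [-1, 0]]; R·(6, 0) = (0, -6)

Rotation matrix formula: R(θ) = [[cos θ, -sin θ], [sin θ, cos θ]]
For θ = 270°:
cos(270°) = 0
sin(270°) = -1
R = [[0, 1], [-1, 0]]
Apply to (6, 0): [0·6 + (1)·0, -1·6 + 0·0] = (0, -6)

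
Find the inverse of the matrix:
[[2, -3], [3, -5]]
[[5, -3], [3, -2]]

For [[a,b],[c,d]], inverse = (1/det)·[[d,-b],[-c,a]]
det = 2·-5 - -3·3 = -1
Inverse = (1/-1)·[[-5, 3], [-3, 2]]
        = [[5, -3], [3, -2]]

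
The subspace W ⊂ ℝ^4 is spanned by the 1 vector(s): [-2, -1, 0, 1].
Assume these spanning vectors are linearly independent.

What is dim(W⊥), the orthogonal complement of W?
dim(W⊥) = 3

For any subspace W of ℝ^n, dim(W) + dim(W⊥) = n (the whole-space dimension).
Here the given 1 vectors are linearly independent, so dim(W) = 1.
Thus dim(W⊥) = n - dim(W) = 4 - 1 = 3.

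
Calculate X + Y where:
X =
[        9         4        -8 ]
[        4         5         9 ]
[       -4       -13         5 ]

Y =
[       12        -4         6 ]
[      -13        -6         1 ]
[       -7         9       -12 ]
X + Y =
[       21         0        -2 ]
[       -9        -1        10 ]
[      -11        -4        -7 ]

Matrix addition is elementwise: (X+Y)[i][j] = X[i][j] + Y[i][j].
  (X+Y)[0][0] = (9) + (12) = 21
  (X+Y)[0][1] = (4) + (-4) = 0
  (X+Y)[0][2] = (-8) + (6) = -2
  (X+Y)[1][0] = (4) + (-13) = -9
  (X+Y)[1][1] = (5) + (-6) = -1
  (X+Y)[1][2] = (9) + (1) = 10
  (X+Y)[2][0] = (-4) + (-7) = -11
  (X+Y)[2][1] = (-13) + (9) = -4
  (X+Y)[2][2] = (5) + (-12) = -7
X + Y =
[       21         0        -2 ]
[       -9        -1        10 ]
[      -11        -4        -7 ]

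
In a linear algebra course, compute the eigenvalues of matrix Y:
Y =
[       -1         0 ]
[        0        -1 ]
λ = -1, -1

Solve det(Y - λI) = 0. For a 2×2 matrix the characteristic equation is λ² - (trace)λ + det = 0.
trace(Y) = a + d = -1 - 1 = -2.
det(Y) = a*d - b*c = (-1)*(-1) - (0)*(0) = 1 - 0 = 1.
Characteristic equation: λ² - (-2)λ + (1) = 0.
Discriminant = (-2)² - 4*(1) = 4 - 4 = 0.
λ = (-2 ± √0) / 2 = (-2 ± 0) / 2 = -1, -1.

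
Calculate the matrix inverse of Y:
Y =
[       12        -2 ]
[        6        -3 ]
det(Y) = -24
Y⁻¹ =
[      1/8     -1/12 ]
[      1/4      -1/2 ]

For a 2×2 matrix Y = [[a, b], [c, d]] with det(Y) ≠ 0, Y⁻¹ = (1/det(Y)) * [[d, -b], [-c, a]].
det(Y) = (12)*(-3) - (-2)*(6) = -36 + 12 = -24.
Y⁻¹ = (1/-24) * [[-3, 2], [-6, 12]].
Dividing each entry by -24 and reducing:
Y⁻¹ =
[      1/8     -1/12 ]
[      1/4      -1/2 ]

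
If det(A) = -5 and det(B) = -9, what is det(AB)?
45

Use the multiplicative property of determinants: det(AB) = det(A)*det(B).
det(AB) = (-5)*(-9) = 45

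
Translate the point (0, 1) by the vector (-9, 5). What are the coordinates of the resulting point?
(-9, 6)

Translation by (-9, 5):
x' = 0 + -9 = -9
y' = 1 + 5 = 6
Homogeneous matrix: [[1, 0, -9], [0, 1, 5], [0, 0, 1]]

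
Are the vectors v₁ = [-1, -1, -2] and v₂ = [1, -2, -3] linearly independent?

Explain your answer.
Yes, linearly independent

Two vectors are linearly dependent iff one is a scalar multiple of the other.
No single scalar k satisfies v₂ = k·v₁ (the ratios of corresponding entries disagree), so v₁ and v₂ are linearly independent.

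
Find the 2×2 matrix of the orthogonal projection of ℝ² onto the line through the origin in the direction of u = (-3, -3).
[[1/2, 1/2], [1/2, 1/2]]

The orthogonal projection onto the line spanned by a nonzero vector u = (a, b) has matrix P = (u uᵀ) / (uᵀ u) = (1/(a² + b²)) · [[a², ab], [ab, b²]].
Here u = (-3, -3), so a² + b² = 9 + 9 = 18.
P = (1/18) · [[9, 9], [9, 9]] = [[1/2, 1/2], [1/2, 1/2]].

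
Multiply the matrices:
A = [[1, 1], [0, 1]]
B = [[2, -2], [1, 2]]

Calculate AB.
[[3, 0], [1, 2]]

Each entry (i,j) of AB = sum over k of A[i][k]*B[k][j].
(AB)[0][0] = (1)*(2) + (1)*(1) = 3
(AB)[0][1] = (1)*(-2) + (1)*(2) = 0
(AB)[1][0] = (0)*(2) + (1)*(1) = 1
(AB)[1][1] = (0)*(-2) + (1)*(2) = 2
AB = [[3, 0], [1, 2]]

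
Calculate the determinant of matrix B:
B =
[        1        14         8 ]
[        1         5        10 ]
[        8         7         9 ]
det(B) = 705

Expand along row 0 (cofactor expansion): det(B) = a*(e*i - f*h) - b*(d*i - f*g) + c*(d*h - e*g), where the 3×3 is [[a, b, c], [d, e, f], [g, h, i]].
Minor M_00 = (5)*(9) - (10)*(7) = 45 - 70 = -25.
Minor M_01 = (1)*(9) - (10)*(8) = 9 - 80 = -71.
Minor M_02 = (1)*(7) - (5)*(8) = 7 - 40 = -33.
det(B) = (1)*(-25) - (14)*(-71) + (8)*(-33) = -25 + 994 - 264 = 705.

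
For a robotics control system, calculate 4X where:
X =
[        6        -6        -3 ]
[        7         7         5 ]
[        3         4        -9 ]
4X =
[       24       -24       -12 ]
[       28        28        20 ]
[       12        16       -36 ]

Scalar multiplication is elementwise: (4X)[i][j] = 4 * X[i][j].
  (4X)[0][0] = 4 * (6) = 24
  (4X)[0][1] = 4 * (-6) = -24
  (4X)[0][2] = 4 * (-3) = -12
  (4X)[1][0] = 4 * (7) = 28
  (4X)[1][1] = 4 * (7) = 28
  (4X)[1][2] = 4 * (5) = 20
  (4X)[2][0] = 4 * (3) = 12
  (4X)[2][1] = 4 * (4) = 16
  (4X)[2][2] = 4 * (-9) = -36
4X =
[       24       -24       -12 ]
[       28        28        20 ]
[       12        16       -36 ]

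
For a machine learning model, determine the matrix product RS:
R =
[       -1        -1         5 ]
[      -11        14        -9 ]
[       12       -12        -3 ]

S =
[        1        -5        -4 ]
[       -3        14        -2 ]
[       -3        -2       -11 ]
RS =
[      -13       -19       -49 ]
[      -26       269       115 ]
[       57      -222         9 ]

Matrix multiplication: (RS)[i][j] = sum over k of R[i][k] * S[k][j].
  (RS)[0][0] = (-1)*(1) + (-1)*(-3) + (5)*(-3) = -13
  (RS)[0][1] = (-1)*(-5) + (-1)*(14) + (5)*(-2) = -19
  (RS)[0][2] = (-1)*(-4) + (-1)*(-2) + (5)*(-11) = -49
  (RS)[1][0] = (-11)*(1) + (14)*(-3) + (-9)*(-3) = -26
  (RS)[1][1] = (-11)*(-5) + (14)*(14) + (-9)*(-2) = 269
  (RS)[1][2] = (-11)*(-4) + (14)*(-2) + (-9)*(-11) = 115
  (RS)[2][0] = (12)*(1) + (-12)*(-3) + (-3)*(-3) = 57
  (RS)[2][1] = (12)*(-5) + (-12)*(14) + (-3)*(-2) = -222
  (RS)[2][2] = (12)*(-4) + (-12)*(-2) + (-3)*(-11) = 9
RS =
[      -13       -19       -49 ]
[      -26       269       115 ]
[       57      -222         9 ]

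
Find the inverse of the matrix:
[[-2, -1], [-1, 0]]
[[0, -1], [-1, 2]]

For [[a,b],[c,d]], inverse = (1/det)·[[d,-b],[-c,a]]
det = -2·0 - -1·-1 = -1
Inverse = (1/-1)·[[0, 1], [1, -2]]
        = [[0, -1], [-1, 2]]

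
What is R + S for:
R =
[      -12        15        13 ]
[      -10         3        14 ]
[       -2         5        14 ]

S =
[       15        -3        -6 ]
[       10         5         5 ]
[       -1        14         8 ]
R + S =
[        3        12         7 ]
[        0         8        19 ]
[       -3        19        22 ]

Matrix addition is elementwise: (R+S)[i][j] = R[i][j] + S[i][j].
  (R+S)[0][0] = (-12) + (15) = 3
  (R+S)[0][1] = (15) + (-3) = 12
  (R+S)[0][2] = (13) + (-6) = 7
  (R+S)[1][0] = (-10) + (10) = 0
  (R+S)[1][1] = (3) + (5) = 8
  (R+S)[1][2] = (14) + (5) = 19
  (R+S)[2][0] = (-2) + (-1) = -3
  (R+S)[2][1] = (5) + (14) = 19
  (R+S)[2][2] = (14) + (8) = 22
R + S =
[        3        12         7 ]
[        0         8        19 ]
[       -3        19        22 ]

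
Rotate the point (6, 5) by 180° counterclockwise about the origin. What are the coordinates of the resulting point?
(-6, -5)

Rotation matrix R(θ) = [[cos θ, -sin θ], [sin θ, cos θ]]; for θ = 180°:
R = [[-1, 0], [0, -1]]
Result: R × [6, 5]ᵀ = [-1·6 + (0)·5, 0·6 + (-1)·5]ᵀ = (-6, -5)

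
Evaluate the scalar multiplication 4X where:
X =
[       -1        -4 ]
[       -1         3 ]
4X =
[       -4       -16 ]
[       -4        12 ]

Scalar multiplication is elementwise: (4X)[i][j] = 4 * X[i][j].
  (4X)[0][0] = 4 * (-1) = -4
  (4X)[0][1] = 4 * (-4) = -16
  (4X)[1][0] = 4 * (-1) = -4
  (4X)[1][1] = 4 * (3) = 12
4X =
[       -4       -16 ]
[       -4        12 ]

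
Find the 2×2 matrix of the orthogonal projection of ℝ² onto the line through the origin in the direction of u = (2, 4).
[[1/5, 2/5], [2/5, 4/5]]

The orthogonal projection onto the line spanned by a nonzero vector u = (a, b) has matrix P = (u uᵀ) / (uᵀ u) = (1/(a² + b²)) · [[a², ab], [ab, b²]].
Here u = (2, 4), so a² + b² = 4 + 16 = 20.
P = (1/20) · [[4, 8], [8, 16]] = [[1/5, 2/5], [2/5, 4/5]].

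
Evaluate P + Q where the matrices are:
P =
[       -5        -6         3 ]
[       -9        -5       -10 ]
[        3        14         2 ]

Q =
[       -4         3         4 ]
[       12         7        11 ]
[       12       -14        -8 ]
P + Q =
[       -9        -3         7 ]
[        3         2         1 ]
[       15         0        -6 ]

Matrix addition is elementwise: (P+Q)[i][j] = P[i][j] + Q[i][j].
  (P+Q)[0][0] = (-5) + (-4) = -9
  (P+Q)[0][1] = (-6) + (3) = -3
  (P+Q)[0][2] = (3) + (4) = 7
  (P+Q)[1][0] = (-9) + (12) = 3
  (P+Q)[1][1] = (-5) + (7) = 2
  (P+Q)[1][2] = (-10) + (11) = 1
  (P+Q)[2][0] = (3) + (12) = 15
  (P+Q)[2][1] = (14) + (-14) = 0
  (P+Q)[2][2] = (2) + (-8) = -6
P + Q =
[       -9        -3         7 ]
[        3         2         1 ]
[       15         0        -6 ]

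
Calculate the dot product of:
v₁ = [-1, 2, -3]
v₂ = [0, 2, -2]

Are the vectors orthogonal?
10, No

The dot product is the sum of products of corresponding components.
v₁·v₂ = (-1)*(0) + (2)*(2) + (-3)*(-2) = 0 + 4 + 6 = 10.
Two vectors are orthogonal iff their dot product is 0; here the dot product is 10, so the vectors are not orthogonal.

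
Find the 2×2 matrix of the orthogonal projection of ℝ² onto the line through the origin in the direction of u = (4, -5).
[[16/41, -20/41], [-20/41, 25/41]]

The orthogonal projection onto the line spanned by a nonzero vector u = (a, b) has matrix P = (u uᵀ) / (uᵀ u) = (1/(a² + b²)) · [[a², ab], [ab, b²]].
Here u = (4, -5), so a² + b² = 16 + 25 = 41.
P = (1/41) · [[16, -20], [-20, 25]] = [[16/41, -20/41], [-20/41, 25/41]].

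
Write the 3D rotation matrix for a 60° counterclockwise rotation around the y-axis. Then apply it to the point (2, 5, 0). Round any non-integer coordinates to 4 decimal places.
R = [[1/2, 0, √3/2], [0, 1, 0], [-√3/2, 0, 1/2]]; R·(2, 5, 0) = (1.0000, 5.0000, -1.7321)

Rotation matrix for 60° around y-axis:
cos(60°) = 1/2, sin(60°) = √3/2
R = [[1/2, 0, √3/2], [0, 1, 0], [-√3/2, 0, 1/2]]
Apply to (2, 5, 0): R·[2, 5, 0]ᵀ = (1.0000, 5.0000, -1.7321)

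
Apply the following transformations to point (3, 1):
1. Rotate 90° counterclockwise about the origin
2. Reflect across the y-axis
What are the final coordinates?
(1, 3)

Step 1: Rotate 90° → (-1, 3)
Step 2: Reflect across the y-axis → (1, 3)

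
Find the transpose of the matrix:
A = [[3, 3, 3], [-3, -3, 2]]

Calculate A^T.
[[3, -3], [3, -3], [3, 2]]

The transpose sends entry (i,j) to (j,i); rows become columns.
Row 0 of A: [3, 3, 3] -> column 0 of A^T.
Row 1 of A: [-3, -3, 2] -> column 1 of A^T.
A^T = [[3, -3], [3, -3], [3, 2]]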